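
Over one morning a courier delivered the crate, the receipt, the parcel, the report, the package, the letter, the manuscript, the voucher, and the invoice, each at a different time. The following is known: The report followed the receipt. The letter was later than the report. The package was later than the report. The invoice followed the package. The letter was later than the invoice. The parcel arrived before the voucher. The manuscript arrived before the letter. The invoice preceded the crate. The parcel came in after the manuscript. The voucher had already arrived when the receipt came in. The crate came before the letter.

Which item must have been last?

Every other item has a chain of constraints placing it before the letter, so the letter is last.

the letter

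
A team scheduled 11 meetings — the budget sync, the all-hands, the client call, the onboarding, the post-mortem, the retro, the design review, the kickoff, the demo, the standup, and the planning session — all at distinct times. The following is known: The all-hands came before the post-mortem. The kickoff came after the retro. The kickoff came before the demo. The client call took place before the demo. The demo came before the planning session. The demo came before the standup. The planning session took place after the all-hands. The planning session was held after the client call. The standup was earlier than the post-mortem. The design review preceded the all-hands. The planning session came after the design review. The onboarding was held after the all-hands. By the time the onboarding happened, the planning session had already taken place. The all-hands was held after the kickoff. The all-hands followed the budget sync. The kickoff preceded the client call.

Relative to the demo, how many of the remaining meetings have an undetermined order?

3

Forced before the demo: the client call, the kickoff, and the retro; forced after the demo: the onboarding, the planning session, the post-mortem, and the standup.
That leaves the all-hands, the budget sync, and the design review with no forced order relative to the demo — 3.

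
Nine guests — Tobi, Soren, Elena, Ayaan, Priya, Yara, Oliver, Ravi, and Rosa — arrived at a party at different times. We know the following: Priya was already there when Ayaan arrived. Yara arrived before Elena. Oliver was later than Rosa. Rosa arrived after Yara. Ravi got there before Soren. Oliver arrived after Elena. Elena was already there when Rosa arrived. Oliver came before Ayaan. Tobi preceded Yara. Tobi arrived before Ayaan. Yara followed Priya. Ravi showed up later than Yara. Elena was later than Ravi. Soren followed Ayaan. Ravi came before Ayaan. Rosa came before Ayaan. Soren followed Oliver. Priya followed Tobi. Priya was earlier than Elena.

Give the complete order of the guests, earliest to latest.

The constraints fix every adjacent pair, so only one ordering works:
Tobi → Priya → Yara → Ravi → Elena → Rosa → Oliver → Ayaan → Soren.

Tobi, Priya, Yara, Ravi, Elena, Rosa, Oliver, Ayaan, Soren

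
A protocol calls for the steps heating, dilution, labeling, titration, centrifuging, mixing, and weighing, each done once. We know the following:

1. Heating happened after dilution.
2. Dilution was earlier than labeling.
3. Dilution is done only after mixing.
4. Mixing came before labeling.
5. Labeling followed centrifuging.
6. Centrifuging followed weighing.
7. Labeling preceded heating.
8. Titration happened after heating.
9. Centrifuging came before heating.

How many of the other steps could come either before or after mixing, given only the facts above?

Forced after mixing: dilution, heating, labeling, and titration.
That leaves centrifuging and weighing with no forced order relative to mixing — 2.

2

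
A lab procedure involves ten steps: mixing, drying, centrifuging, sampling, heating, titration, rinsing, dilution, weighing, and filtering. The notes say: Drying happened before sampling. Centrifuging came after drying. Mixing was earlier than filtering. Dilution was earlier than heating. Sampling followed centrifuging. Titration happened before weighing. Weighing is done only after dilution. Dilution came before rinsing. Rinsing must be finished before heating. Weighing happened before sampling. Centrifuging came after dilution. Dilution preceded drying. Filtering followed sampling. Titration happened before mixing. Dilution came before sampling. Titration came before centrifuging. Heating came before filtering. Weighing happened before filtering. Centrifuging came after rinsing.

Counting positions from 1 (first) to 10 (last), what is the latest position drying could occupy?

7

Drying must come before centrifuging, filtering, and sampling — 3 steps forced after it.
Everything else can be placed before drying in some valid order, so drying can sit as late as position 10 − 3 = 7.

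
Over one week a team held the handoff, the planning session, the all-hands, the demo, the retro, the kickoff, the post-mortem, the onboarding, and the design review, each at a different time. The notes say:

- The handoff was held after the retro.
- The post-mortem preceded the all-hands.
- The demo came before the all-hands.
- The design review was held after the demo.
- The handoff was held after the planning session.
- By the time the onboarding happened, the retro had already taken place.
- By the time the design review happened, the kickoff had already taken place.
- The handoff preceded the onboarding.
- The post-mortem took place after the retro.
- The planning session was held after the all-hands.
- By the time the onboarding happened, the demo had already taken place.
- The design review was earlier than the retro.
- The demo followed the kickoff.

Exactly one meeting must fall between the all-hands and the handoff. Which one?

the planning session

Tracing the constraints gives the all-hands → the planning session → the handoff, so the planning session sits after the all-hands and before the handoff.
No other meeting is forced both after the all-hands and before the handoff.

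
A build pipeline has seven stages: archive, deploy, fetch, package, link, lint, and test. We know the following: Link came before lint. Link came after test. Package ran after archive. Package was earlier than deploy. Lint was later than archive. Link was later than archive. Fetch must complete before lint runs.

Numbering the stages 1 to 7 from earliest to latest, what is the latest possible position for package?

6

Package must come before deploy — 1 stage forced after it.
Everything else can be placed before package in some valid order, so package can sit as late as position 7 − 1 = 6.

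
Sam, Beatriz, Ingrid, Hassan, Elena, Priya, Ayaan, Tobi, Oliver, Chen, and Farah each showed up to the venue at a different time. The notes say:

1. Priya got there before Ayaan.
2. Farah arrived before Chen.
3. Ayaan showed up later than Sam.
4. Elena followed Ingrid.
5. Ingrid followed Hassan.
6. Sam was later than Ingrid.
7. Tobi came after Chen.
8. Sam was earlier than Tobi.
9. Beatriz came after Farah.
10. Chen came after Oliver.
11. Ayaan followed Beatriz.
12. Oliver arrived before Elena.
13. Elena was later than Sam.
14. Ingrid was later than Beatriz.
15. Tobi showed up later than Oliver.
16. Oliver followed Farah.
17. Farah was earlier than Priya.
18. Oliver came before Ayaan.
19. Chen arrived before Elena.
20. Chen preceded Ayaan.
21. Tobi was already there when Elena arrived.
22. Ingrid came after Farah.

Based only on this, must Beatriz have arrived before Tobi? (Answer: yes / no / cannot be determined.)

Chain the constraints: Beatriz → Ingrid → Sam → Tobi. Each link is directly stated, so Beatriz comes before Tobi.

yes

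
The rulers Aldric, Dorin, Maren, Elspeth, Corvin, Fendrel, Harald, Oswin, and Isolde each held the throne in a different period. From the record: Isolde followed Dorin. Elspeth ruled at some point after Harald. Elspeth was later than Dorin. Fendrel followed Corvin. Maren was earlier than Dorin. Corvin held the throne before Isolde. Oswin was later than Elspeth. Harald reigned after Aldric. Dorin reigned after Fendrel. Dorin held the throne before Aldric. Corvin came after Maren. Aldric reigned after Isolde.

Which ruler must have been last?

Oswin

Every other ruler has a chain of constraints placing them before Oswin, so Oswin is last.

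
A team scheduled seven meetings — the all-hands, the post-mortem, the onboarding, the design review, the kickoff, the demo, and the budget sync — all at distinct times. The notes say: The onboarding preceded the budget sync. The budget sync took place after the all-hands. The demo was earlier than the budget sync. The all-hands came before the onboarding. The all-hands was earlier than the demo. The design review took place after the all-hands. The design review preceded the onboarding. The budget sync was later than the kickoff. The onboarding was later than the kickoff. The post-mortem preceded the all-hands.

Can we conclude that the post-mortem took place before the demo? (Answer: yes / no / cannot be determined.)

yes

Chain the constraints: the post-mortem → the all-hands → the demo. Each link is directly stated, so the post-mortem comes before the demo.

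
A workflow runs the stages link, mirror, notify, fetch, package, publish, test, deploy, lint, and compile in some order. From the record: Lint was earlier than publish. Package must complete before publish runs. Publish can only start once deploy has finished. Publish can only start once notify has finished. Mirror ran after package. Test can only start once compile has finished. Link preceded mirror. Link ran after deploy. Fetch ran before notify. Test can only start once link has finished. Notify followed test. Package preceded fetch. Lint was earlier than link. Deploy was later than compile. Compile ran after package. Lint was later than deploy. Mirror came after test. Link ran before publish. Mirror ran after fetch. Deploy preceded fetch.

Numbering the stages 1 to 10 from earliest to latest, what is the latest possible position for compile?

Compile must come before deploy, fetch, link, lint, mirror, notify, publish, and test — 8 stages forced after it.
Everything else can be placed before compile in some valid order, so compile can sit as late as position 10 − 8 = 2.

2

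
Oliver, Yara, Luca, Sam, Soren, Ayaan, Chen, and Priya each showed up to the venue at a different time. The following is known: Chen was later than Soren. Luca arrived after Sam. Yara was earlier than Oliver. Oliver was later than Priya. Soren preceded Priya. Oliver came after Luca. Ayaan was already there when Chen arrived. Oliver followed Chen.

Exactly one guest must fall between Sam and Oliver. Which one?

Luca

Tracing the constraints gives Sam → Luca → Oliver, so Luca sits after Sam and before Oliver.
No other guest is forced both after Sam and before Oliver.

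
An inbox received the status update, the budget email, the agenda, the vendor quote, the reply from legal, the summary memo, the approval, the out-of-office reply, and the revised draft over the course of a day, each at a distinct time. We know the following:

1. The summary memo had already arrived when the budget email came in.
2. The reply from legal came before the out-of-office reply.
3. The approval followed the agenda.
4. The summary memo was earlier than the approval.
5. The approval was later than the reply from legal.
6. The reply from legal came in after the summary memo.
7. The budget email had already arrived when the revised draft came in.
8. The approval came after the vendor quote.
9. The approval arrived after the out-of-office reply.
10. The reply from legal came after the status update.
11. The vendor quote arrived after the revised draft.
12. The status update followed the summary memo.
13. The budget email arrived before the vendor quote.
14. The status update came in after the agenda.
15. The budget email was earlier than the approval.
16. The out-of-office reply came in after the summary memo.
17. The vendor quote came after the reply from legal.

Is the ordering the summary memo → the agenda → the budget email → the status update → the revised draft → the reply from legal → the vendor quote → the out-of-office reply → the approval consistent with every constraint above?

Check each stated constraint against the proposed order — e.g. the agenda is ahead of the approval; the summary memo is ahead of the approval. Every pair is in the required order; nothing is violated.

yes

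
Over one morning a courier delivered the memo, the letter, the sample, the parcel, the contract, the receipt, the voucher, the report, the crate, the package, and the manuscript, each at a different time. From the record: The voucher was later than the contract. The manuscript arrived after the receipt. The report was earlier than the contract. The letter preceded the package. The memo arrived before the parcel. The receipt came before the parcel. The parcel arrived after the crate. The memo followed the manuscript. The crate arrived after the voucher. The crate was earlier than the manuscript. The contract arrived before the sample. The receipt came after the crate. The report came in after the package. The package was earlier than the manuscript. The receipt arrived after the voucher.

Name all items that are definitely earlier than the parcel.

Directly stated before the parcel: the crate, the memo, and the receipt.
The contract reaches the parcel via the contract → the voucher → the crate → the parcel.
The letter reaches the parcel via the letter → the package → the manuscript → the memo → the parcel.
The manuscript reaches the parcel via the manuscript → the memo → the parcel.
Likewise the package, the report, and the voucher each reach the parcel by chaining the stated constraints.
No chain forces the sample ahead of the parcel.

the contract, the crate, the letter, the manuscript, the memo, the package, the receipt, the report, the voucher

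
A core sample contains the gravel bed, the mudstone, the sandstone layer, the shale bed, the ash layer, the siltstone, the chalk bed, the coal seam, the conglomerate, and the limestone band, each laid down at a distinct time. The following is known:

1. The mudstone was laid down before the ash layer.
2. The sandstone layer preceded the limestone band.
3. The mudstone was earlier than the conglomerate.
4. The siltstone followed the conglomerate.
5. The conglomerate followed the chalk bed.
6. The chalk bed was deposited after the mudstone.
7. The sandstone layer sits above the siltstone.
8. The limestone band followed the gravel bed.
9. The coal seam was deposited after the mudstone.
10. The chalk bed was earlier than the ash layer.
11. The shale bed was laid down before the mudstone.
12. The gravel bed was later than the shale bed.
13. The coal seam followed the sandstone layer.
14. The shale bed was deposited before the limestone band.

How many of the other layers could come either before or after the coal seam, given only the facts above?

Forced before the coal seam: the chalk bed, the conglomerate, the mudstone, the sandstone layer, the shale bed, and the siltstone.
That leaves the ash layer, the gravel bed, and the limestone band with no forced order relative to the coal seam — 3.

3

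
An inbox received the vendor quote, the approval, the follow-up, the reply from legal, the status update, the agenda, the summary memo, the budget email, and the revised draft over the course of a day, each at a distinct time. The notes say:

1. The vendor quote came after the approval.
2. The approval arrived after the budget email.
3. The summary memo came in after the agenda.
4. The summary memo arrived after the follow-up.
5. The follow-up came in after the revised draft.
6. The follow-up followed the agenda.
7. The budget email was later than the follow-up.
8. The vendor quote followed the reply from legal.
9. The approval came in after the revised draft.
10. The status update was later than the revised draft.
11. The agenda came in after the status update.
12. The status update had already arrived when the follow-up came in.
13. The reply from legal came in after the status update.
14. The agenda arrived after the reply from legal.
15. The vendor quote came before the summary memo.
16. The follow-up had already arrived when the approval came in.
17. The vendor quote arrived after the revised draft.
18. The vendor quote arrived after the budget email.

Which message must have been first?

The revised draft has a chain of constraints placing it before every other message, so the revised draft must be first.

the revised draft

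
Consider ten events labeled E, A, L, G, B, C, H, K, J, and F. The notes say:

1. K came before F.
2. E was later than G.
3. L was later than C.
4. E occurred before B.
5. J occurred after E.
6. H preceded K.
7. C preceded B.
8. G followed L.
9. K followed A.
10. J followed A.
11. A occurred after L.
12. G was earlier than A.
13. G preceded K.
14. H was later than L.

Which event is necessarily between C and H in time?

Tracing the constraints gives C → L → H, so L sits after C and before H.
No other event is forced both after C and before H.

L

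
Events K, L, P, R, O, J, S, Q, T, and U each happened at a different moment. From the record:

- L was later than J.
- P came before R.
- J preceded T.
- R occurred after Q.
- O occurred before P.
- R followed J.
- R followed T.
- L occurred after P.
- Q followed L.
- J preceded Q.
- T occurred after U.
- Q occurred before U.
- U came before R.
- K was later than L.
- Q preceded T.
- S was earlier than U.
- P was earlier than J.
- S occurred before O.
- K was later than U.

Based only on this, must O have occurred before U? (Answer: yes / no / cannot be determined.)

yes

Chain the constraints: O → P → L → Q → U. Each link is directly stated, so O comes before U.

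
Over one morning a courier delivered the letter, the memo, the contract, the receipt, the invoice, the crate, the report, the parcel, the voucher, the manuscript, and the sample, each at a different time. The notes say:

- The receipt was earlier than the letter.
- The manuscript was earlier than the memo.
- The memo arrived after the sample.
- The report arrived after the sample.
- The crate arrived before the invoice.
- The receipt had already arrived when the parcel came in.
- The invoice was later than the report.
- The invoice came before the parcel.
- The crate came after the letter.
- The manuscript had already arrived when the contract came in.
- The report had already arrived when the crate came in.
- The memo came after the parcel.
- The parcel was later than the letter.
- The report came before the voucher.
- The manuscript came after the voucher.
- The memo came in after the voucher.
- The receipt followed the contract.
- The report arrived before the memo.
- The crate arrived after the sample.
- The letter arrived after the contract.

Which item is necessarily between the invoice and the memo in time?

the parcel

Tracing the constraints gives the invoice → the parcel → the memo, so the parcel sits after the invoice and before the memo.
No other item is forced both after the invoice and before the memo.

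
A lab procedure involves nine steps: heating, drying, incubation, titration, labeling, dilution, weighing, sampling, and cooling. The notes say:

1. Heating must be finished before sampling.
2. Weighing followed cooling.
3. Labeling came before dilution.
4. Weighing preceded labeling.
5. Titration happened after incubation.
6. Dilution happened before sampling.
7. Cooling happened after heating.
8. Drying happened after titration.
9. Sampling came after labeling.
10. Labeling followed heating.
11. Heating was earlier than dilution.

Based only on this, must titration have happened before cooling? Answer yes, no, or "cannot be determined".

cannot be determined

No chain of stated constraints runs from titration to cooling, and none runs from cooling to titration either.
So the relative order of titration and cooling is not fixed by the given facts.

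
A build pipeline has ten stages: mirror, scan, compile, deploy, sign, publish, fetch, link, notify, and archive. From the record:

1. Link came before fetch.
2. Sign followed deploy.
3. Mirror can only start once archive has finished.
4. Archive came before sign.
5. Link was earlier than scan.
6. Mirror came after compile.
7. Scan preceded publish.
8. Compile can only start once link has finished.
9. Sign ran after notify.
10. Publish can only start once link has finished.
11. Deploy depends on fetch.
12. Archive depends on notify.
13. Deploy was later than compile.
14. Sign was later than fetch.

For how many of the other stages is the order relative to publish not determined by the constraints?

7

Forced before publish: link and scan.
That leaves archive, compile, deploy, fetch, mirror, notify, and sign with no forced order relative to publish — 7.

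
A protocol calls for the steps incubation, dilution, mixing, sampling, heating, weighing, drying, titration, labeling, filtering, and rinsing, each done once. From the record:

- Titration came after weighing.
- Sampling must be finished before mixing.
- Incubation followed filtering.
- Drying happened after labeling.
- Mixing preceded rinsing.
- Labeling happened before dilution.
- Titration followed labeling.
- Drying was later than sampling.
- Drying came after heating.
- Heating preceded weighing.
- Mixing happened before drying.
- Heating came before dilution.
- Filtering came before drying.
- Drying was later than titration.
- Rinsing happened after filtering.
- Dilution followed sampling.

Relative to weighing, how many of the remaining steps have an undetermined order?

Forced before weighing: heating; forced after weighing: drying and titration.
That leaves dilution, filtering, incubation, labeling, mixing, rinsing, and sampling with no forced order relative to weighing — 7.

7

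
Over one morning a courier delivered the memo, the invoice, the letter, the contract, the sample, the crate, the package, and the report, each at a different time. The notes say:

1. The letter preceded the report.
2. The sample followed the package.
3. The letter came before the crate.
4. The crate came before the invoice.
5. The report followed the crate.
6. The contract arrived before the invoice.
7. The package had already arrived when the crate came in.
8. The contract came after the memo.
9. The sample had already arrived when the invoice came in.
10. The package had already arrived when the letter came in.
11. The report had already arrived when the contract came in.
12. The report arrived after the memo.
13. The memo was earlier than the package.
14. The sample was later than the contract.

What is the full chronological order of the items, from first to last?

the memo, the package, the letter, the crate, the report, the contract, the sample, the invoice

The constraints fix every adjacent pair, so only one ordering works:
the memo → the package → the letter → the crate → the report → the contract → the sample → the invoice.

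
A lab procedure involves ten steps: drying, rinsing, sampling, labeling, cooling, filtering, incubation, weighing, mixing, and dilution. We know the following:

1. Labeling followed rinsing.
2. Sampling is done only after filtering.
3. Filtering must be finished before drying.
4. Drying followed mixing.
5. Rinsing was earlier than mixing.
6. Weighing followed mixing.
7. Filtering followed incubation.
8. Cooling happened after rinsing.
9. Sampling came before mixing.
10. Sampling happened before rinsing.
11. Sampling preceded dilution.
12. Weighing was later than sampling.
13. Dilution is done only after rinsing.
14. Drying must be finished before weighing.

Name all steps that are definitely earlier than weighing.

Directly stated before weighing: drying, mixing, and sampling.
Filtering reaches weighing via filtering → sampling → weighing.
Incubation reaches weighing via incubation → filtering → sampling → weighing.
Rinsing reaches weighing via rinsing → mixing → weighing.
No chain forces dilution (or any of the others) ahead of weighing.

drying, filtering, incubation, mixing, rinsing, sampling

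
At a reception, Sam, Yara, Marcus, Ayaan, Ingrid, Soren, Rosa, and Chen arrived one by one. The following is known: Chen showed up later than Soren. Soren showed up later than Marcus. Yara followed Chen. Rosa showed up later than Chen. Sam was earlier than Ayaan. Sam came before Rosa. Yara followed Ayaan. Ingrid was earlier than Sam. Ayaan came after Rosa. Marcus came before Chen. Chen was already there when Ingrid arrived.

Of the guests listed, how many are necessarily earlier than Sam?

4

Directly stated before Sam: Ingrid.
Chen reaches Sam via Chen → Ingrid → Sam.
Marcus reaches Sam via Marcus → Chen → Ingrid → Sam.
Soren reaches Sam via Soren → Chen → Ingrid → Sam.
That's Chen, Ingrid, Marcus, and Soren — 4 in all.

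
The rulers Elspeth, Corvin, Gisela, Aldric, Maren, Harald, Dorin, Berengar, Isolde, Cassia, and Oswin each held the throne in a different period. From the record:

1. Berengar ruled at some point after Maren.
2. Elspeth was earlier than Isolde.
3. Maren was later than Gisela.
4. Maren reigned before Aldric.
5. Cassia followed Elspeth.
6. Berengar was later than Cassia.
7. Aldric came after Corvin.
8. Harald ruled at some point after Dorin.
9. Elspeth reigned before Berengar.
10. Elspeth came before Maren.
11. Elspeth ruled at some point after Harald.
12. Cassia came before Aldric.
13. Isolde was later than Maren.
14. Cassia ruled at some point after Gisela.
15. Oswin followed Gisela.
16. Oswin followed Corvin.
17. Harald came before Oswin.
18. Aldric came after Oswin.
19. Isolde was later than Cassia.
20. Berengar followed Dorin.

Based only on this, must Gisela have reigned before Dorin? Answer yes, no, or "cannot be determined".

No chain of stated constraints runs from Gisela to Dorin, and none runs from Dorin to Gisela either.
So the relative order of Gisela and Dorin is not fixed by the given facts.

cannot be determined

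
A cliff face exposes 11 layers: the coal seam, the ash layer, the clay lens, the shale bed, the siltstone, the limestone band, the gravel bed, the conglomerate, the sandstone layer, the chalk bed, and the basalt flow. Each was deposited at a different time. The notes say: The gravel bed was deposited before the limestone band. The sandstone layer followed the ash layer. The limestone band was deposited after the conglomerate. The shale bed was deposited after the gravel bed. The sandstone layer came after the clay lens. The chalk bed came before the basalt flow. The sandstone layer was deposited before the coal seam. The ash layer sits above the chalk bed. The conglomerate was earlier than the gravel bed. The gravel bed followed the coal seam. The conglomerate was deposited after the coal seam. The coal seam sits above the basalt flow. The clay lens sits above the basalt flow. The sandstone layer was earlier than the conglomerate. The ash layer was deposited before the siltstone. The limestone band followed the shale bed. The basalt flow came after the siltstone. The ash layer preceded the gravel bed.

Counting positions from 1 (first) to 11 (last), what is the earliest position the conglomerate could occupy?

8

The ash layer, the basalt flow, the chalk bed, the clay lens, the coal seam, the sandstone layer, and the siltstone must all come before the conglomerate — 7 forced predecessors.
Nothing else is forced ahead of the conglomerate, so its earliest slot is position 7 + 1 = 8.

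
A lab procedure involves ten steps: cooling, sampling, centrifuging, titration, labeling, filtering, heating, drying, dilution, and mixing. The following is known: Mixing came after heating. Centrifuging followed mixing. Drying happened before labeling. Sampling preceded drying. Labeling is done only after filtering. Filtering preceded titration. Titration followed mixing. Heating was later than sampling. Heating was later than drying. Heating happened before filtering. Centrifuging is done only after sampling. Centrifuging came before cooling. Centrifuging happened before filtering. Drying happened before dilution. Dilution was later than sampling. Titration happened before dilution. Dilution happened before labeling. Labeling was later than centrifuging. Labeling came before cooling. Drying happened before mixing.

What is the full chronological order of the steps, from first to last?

The constraints fix every adjacent pair, so only one ordering works:
sampling → drying → heating → mixing → centrifuging → filtering → titration → dilution → labeling → cooling.

sampling, drying, heating, mixing, centrifuging, filtering, titration, dilution, labeling, cooling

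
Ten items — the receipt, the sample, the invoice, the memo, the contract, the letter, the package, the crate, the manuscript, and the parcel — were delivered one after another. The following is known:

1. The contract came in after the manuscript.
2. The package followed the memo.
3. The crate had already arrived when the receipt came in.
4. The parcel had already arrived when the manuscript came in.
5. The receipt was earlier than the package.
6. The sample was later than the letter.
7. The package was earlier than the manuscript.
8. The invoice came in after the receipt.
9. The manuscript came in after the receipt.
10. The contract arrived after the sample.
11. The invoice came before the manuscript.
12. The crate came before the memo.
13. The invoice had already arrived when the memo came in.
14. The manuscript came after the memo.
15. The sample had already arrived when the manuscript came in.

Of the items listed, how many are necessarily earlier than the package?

Directly stated before the package: the memo and the receipt.
The crate reaches the package via the crate → the memo → the package.
The invoice reaches the package via the invoice → the memo → the package.
No chain forces the parcel (or any of the others) ahead of the package.
That's the crate, the invoice, the memo, and the receipt — 4 in all.

4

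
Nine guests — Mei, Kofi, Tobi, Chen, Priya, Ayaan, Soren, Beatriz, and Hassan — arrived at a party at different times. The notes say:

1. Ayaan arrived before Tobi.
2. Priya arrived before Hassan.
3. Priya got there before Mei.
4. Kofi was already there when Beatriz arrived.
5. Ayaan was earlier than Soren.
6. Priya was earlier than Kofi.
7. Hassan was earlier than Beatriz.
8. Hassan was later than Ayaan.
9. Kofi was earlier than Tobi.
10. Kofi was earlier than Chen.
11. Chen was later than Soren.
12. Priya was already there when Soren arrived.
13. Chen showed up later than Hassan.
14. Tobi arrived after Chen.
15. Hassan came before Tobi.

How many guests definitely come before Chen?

5

Directly stated before Chen: Hassan, Kofi, and Soren.
Ayaan reaches Chen via Ayaan → Hassan → Chen.
Priya reaches Chen via Priya → Kofi → Chen.
That's Ayaan, Hassan, Kofi, Priya, and Soren — 5 in all.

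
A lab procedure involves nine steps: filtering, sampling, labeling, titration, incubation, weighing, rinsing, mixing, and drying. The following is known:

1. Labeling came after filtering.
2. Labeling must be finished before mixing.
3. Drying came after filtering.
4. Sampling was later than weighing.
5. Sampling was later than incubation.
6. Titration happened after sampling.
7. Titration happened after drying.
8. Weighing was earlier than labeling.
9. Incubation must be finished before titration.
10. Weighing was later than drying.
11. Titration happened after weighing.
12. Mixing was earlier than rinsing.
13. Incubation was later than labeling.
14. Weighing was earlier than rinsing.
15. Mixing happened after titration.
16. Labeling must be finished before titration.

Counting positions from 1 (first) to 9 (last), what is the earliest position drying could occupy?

2

Filtering must come before drying — 1 forced predecessor.
Nothing else is forced ahead of drying, so its earliest slot is position 1 + 1 = 2.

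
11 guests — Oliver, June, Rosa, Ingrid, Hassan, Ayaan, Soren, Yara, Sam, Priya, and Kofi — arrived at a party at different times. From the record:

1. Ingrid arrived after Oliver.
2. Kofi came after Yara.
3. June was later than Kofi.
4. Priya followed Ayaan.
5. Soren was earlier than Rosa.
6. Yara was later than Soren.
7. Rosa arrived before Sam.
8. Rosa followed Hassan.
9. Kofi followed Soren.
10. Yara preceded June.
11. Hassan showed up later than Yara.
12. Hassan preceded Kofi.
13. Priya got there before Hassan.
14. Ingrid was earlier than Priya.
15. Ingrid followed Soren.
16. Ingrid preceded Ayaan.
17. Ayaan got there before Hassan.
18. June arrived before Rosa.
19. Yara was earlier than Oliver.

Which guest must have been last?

Sam

Every other guest has a chain of constraints placing them before Sam, so Sam is last.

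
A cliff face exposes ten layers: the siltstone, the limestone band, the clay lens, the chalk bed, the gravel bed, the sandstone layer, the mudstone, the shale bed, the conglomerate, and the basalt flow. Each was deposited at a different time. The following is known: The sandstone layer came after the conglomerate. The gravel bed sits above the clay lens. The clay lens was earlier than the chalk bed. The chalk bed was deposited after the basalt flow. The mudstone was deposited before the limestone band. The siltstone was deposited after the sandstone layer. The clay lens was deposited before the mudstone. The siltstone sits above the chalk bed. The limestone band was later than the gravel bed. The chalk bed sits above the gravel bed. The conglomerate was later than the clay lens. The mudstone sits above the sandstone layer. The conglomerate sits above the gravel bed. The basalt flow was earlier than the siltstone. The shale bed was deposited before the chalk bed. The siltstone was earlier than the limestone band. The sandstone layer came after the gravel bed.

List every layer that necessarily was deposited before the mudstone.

the clay lens, the conglomerate, the gravel bed, the sandstone layer

Directly stated before the mudstone: the clay lens and the sandstone layer.
The conglomerate reaches the mudstone via the conglomerate → the sandstone layer → the mudstone.
The gravel bed reaches the mudstone via the gravel bed → the sandstone layer → the mudstone.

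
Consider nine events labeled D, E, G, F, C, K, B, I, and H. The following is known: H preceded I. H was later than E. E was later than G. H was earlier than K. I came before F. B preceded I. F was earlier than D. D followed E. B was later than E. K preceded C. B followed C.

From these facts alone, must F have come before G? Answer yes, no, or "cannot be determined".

Tracing the constraints gives G → E → B → I → F, so G must come before F.
That means F cannot be before G.

no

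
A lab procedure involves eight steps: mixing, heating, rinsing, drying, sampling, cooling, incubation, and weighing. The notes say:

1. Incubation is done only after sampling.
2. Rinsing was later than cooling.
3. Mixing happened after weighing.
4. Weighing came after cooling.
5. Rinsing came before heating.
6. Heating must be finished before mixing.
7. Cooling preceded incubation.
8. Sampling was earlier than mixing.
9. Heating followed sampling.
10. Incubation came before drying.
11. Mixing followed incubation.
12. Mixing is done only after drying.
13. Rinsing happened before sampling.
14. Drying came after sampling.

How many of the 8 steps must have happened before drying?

4

Directly stated before drying: incubation and sampling.
Cooling reaches drying via cooling → incubation → drying.
Rinsing reaches drying via rinsing → sampling → drying.
No chain forces mixing (or any of the others) ahead of drying.
That's cooling, incubation, rinsing, and sampling — 4 in all.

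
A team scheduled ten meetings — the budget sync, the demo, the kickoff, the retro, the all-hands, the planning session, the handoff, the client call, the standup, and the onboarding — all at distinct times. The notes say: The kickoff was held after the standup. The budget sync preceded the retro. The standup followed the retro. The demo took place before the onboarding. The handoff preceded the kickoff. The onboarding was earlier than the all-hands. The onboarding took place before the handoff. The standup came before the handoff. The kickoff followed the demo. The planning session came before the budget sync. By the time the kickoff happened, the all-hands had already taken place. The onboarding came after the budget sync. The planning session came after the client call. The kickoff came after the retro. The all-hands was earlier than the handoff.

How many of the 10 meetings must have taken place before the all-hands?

5

Directly stated before the all-hands: the onboarding.
The budget sync reaches the all-hands via the budget sync → the onboarding → the all-hands.
The client call reaches the all-hands via the client call → the planning session → the budget sync → the onboarding → the all-hands.
The demo reaches the all-hands via the demo → the onboarding → the all-hands.
Likewise the planning session reaches the all-hands by chaining the stated constraints.
That's the budget sync, the client call, the demo, the onboarding, and the planning session — 5 in all.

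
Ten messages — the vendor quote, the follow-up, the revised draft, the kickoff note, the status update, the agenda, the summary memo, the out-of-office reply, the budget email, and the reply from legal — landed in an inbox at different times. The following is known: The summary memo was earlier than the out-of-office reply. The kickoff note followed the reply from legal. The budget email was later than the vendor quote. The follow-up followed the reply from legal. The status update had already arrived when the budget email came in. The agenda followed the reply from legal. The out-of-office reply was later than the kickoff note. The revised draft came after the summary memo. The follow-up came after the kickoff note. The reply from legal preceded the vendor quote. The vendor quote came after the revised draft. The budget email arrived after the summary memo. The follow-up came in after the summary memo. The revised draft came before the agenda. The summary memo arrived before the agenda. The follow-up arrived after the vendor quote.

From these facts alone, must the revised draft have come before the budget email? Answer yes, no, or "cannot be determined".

yes

Chain the constraints: the revised draft → the vendor quote → the budget email. Each link is directly stated, so the revised draft comes before the budget email.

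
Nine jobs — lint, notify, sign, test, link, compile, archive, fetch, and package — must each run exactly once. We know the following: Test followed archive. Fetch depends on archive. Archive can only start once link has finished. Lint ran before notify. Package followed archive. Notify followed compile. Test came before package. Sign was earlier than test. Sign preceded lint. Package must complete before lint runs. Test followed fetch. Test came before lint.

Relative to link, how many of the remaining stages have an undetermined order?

Forced after link: archive, fetch, lint, notify, package, and test.
That leaves compile and sign with no forced order relative to link — 2.

2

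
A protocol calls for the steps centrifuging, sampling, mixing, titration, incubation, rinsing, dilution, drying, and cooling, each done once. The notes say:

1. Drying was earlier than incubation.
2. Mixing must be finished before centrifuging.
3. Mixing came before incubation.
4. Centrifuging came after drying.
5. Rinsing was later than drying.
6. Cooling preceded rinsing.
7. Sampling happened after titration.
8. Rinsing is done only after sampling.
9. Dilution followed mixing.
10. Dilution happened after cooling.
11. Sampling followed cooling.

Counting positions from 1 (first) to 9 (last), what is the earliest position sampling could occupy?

Cooling and titration must both come before sampling — 2 forced predecessors.
Nothing else is forced ahead of sampling, so its earliest slot is position 2 + 1 = 3.

3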